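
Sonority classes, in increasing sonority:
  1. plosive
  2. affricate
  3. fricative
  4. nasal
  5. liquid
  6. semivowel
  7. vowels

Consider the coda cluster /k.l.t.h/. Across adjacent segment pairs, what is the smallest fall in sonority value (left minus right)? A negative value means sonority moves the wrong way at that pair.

-4

/k/: plosive = 1.
/l/: liquid = 5.
/t/: plosive = 1.
/h/: fricative = 3.
/k/→/l/: change -4.
/l/→/t/: change +4.
/t/→/h/: change -2.
Minimum = -4.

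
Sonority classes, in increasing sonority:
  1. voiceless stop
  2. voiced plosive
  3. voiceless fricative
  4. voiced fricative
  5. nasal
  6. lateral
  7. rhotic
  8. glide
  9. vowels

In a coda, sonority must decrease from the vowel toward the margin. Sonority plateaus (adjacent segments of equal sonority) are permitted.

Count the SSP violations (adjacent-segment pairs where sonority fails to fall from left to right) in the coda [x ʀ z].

1

/x/ is a voiceless fricative (sonority 3).
/ʀ/ is a rhotic (sonority 7).
/z/ is a voiced fricative (sonority 4).
/x/→/ʀ/: 3→7 (does not fall) — violation.
/ʀ/→/z/: 7→4 (falls) — ok.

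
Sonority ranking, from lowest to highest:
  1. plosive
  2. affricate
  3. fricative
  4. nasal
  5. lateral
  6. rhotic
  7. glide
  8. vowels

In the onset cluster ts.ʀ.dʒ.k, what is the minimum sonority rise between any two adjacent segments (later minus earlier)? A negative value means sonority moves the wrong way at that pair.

/ts/: affricate = 2.
/ʀ/: rhotic = 6.
/dʒ/: affricate = 2.
/k/: plosive = 1.
/ts/→/ʀ/: change +4.
/ʀ/→/dʒ/: change -4.
/dʒ/→/k/: change -1.
Minimum = -4.

-4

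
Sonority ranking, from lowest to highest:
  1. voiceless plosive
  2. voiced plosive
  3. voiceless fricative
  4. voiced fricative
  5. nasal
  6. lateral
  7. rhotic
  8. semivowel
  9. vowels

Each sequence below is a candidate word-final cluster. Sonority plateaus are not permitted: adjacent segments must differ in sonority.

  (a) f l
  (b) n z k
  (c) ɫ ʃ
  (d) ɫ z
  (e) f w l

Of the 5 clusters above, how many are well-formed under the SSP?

(a) sonority 3-6: ill-formed.
(b) sonority 5-4-1: well-formed.
(c) sonority 6-3: well-formed.
(d) sonority 6-4: well-formed.
(e) sonority 3-8-6: ill-formed.

3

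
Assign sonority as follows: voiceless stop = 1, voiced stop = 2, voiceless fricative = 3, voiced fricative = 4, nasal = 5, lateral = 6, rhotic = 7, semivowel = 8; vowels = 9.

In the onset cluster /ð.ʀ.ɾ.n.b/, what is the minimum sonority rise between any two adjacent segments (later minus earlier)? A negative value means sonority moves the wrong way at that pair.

/ð/ — voiced fricative, sonority 4.
/ʀ/ — rhotic, sonority 7.
/ɾ/ — rhotic, sonority 7.
/n/ — nasal, sonority 5.
/b/ — voiced stop, sonority 2.
/ð/→/ʀ/: change +3.
/ʀ/→/ɾ/: change +0.
/ɾ/→/n/: change -2.
/n/→/b/: change -3.
Minimum = -3.

-3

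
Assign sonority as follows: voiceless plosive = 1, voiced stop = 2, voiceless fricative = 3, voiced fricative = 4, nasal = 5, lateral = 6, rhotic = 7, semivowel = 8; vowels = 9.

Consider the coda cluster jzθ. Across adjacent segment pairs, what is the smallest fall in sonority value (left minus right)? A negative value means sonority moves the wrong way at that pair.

1

/j/: semivowel = 8.
/z/: voiced fricative = 4.
/θ/: voiceless fricative = 3.
/j/→/z/: change +4.
/z/→/θ/: change +1.
Minimum = 1.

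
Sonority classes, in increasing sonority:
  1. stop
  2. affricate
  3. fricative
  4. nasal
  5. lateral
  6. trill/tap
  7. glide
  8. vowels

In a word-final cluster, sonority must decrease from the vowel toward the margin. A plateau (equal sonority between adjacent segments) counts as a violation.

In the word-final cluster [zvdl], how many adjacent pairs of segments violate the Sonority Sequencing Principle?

2

/z/ is a fricative (sonority 3).
/v/ is a fricative (sonority 3).
/d/ is a stop (sonority 1).
/l/ is a lateral (sonority 5).
/z/→/v/: 3→3 (plateau) — violation.
/v/→/d/: 3→1 (falls) — ok.
/d/→/l/: 1→5 (does not fall) — violation.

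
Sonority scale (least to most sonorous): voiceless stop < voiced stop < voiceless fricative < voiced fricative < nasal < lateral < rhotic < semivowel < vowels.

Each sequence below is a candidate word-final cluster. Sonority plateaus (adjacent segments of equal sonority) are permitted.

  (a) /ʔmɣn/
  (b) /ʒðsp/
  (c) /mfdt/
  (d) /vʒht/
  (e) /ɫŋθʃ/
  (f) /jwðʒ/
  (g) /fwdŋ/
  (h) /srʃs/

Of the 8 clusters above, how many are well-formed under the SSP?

(a) 1-5-4-5 → violates
(b) 4-4-3-1 → obeys
(c) 5-3-2-1 → obeys
(d) 4-4-3-1 → obeys
(e) 6-5-3-3 → obeys
(f) 8-8-4-4 → obeys
(g) 3-8-2-5 → violates
(h) 3-7-3-3 → violates

5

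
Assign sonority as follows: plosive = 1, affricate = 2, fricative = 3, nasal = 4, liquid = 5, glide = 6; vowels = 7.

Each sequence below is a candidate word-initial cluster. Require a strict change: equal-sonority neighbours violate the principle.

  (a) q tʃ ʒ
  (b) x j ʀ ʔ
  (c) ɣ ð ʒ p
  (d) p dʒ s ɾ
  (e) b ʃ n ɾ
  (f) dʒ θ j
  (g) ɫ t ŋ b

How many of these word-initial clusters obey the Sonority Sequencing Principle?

4

(a) sonority 1-2-3: well-formed.
(b) sonority 3-6-5-1: ill-formed.
(c) sonority 3-3-3-1: ill-formed.
(d) sonority 1-2-3-5: well-formed.
(e) sonority 1-3-4-5: well-formed.
(f) sonority 2-3-6: well-formed.
(g) sonority 5-1-4-1: ill-formed.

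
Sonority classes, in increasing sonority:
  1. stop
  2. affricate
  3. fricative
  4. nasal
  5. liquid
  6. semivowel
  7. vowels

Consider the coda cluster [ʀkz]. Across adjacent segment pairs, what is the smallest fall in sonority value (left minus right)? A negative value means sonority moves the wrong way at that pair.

-2

/ʀ/: liquid = 5.
/k/: stop = 1.
/z/: fricative = 3.
/ʀ/→/k/: change +4.
/k/→/z/: change -2.
Minimum = -2.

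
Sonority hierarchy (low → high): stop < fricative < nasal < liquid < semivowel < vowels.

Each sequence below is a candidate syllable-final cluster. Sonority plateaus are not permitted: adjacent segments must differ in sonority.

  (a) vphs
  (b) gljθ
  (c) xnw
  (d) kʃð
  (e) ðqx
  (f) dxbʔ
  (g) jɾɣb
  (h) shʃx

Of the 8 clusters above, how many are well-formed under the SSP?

1

(a) 2-1-2-2 → violates
(b) 1-4-5-2 → violates
(c) 2-3-5 → violates
(d) 1-2-2 → violates
(e) 2-1-2 → violates
(f) 1-2-1-1 → violates
(g) 5-4-2-1 → obeys
(h) 2-2-2-2 → violates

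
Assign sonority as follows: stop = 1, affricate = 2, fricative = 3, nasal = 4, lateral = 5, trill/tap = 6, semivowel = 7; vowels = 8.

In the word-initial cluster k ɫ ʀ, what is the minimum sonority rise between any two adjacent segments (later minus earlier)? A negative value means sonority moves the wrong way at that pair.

1

/k/ is a stop (sonority 1).
/ɫ/ is a lateral (sonority 5).
/ʀ/ is a trill/tap (sonority 6).
/k/→/ɫ/: change +4.
/ɫ/→/ʀ/: change +1.
Minimum = 1.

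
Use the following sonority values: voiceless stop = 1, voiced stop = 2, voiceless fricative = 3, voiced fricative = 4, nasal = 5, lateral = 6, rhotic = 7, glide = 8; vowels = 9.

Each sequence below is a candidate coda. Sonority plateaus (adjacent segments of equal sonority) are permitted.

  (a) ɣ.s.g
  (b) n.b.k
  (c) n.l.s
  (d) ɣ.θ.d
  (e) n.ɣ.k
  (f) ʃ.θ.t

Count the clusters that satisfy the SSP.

(a) ɣ.s.g: profile 4-3-2 — obeys.
(b) n.b.k: profile 5-2-1 — obeys.
(c) n.l.s: profile 5-6-3 — violates.
(d) ɣ.θ.d: profile 4-3-2 — obeys.
(e) n.ɣ.k: profile 5-4-1 — obeys.
(f) ʃ.θ.t: profile 3-3-1 — obeys.

5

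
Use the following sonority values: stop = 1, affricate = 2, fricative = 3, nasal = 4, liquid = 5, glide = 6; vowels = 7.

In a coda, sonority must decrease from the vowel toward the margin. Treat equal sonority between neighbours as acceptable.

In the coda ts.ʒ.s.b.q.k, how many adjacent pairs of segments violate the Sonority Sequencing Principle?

1

/ts/ is an affricate (sonority 2).
/ʒ/ is a fricative (sonority 3).
/s/ is a fricative (sonority 3).
/b/ is a stop (sonority 1).
/q/ is a stop (sonority 1).
/k/ is a stop (sonority 1).
/ts/→/ʒ/: 2→3 (does not fall) — violation.
/ʒ/→/s/: 3→3 (plateau, allowed) — ok.
/s/→/b/: 3→1 (falls) — ok.
/b/→/q/: 1→1 (plateau, allowed) — ok.
/q/→/k/: 1→1 (plateau, allowed) — ok.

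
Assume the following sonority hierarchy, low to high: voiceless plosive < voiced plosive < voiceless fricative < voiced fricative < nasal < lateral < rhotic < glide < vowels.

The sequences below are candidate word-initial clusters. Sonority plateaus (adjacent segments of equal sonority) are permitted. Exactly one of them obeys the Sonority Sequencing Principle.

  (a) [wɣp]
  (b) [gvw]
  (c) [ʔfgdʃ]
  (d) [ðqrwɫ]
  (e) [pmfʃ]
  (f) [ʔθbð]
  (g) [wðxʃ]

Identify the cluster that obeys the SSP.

b

(a) 8-4-1 → violates
(b) 2-4-8 → obeys
(c) 1-3-2-2-3 → violates
(d) 4-1-7-8-6 → violates
(e) 1-5-3-3 → violates
(f) 1-3-2-4 → violates
(g) 8-4-3-3 → violates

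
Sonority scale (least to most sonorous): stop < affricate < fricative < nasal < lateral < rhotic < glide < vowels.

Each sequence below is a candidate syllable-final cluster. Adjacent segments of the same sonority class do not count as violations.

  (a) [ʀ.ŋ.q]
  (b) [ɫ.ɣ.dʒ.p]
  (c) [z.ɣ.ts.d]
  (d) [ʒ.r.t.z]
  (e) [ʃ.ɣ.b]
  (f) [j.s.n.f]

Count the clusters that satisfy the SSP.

(a) [ʀ.ŋ.q]: profile 6-4-1 — obeys.
(b) [ɫ.ɣ.dʒ.p]: profile 5-3-2-1 — obeys.
(c) [z.ɣ.ts.d]: profile 3-3-2-1 — obeys.
(d) [ʒ.r.t.z]: profile 3-6-1-3 — violates.
(e) [ʃ.ɣ.b]: profile 3-3-1 — obeys.
(f) [j.s.n.f]: profile 7-3-4-3 — violates.

4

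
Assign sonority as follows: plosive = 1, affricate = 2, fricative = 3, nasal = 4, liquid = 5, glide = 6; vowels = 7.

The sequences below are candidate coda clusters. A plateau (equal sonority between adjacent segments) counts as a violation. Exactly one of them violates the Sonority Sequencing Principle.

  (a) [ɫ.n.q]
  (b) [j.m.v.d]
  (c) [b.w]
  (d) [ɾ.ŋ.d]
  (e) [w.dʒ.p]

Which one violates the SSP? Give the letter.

(a) 5-4-1 → obeys
(b) 6-4-3-1 → obeys
(c) 1-6 → violates
(d) 5-4-1 → obeys
(e) 6-2-1 → obeys

c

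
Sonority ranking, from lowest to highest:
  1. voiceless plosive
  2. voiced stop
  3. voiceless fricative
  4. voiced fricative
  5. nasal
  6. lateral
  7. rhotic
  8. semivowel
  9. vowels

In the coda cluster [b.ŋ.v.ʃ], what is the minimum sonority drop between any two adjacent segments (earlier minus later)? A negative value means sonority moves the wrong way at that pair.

-3

/b/: voiced stop = 2.
/ŋ/: nasal = 5.
/v/: voiced fricative = 4.
/ʃ/: voiceless fricative = 3.
/b/→/ŋ/: change -3.
/ŋ/→/v/: change +1.
/v/→/ʃ/: change +1.
Minimum = -3.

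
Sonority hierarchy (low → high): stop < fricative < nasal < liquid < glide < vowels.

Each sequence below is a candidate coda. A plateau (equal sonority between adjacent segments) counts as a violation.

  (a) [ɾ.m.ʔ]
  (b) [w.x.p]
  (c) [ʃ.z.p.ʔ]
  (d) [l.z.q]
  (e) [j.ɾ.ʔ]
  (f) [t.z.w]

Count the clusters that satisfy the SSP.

(a) [ɾ.m.ʔ]: profile 4-3-1 — obeys.
(b) [w.x.p]: profile 5-2-1 — obeys.
(c) [ʃ.z.p.ʔ]: profile 2-2-1-1 — violates.
(d) [l.z.q]: profile 4-2-1 — obeys.
(e) [j.ɾ.ʔ]: profile 5-4-1 — obeys.
(f) [t.z.w]: profile 1-2-5 — violates.

4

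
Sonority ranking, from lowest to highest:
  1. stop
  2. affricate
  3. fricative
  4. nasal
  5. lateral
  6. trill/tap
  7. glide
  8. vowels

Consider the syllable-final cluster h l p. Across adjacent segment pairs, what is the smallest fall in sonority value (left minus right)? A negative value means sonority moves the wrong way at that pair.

/h/ — fricative, sonority 3.
/l/ — lateral, sonority 5.
/p/ — stop, sonority 1.
/h/→/l/: change -2.
/l/→/p/: change +4.
Minimum = -2.

-2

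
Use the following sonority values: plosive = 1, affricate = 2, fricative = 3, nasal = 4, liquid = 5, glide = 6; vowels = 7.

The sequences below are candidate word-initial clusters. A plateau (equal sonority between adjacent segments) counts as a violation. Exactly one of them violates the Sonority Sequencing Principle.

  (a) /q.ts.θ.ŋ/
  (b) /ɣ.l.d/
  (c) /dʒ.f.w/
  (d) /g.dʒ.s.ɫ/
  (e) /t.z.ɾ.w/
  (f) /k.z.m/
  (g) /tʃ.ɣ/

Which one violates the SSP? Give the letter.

(a) 1-2-3-4 → obeys
(b) 3-5-1 → violates
(c) 2-3-6 → obeys
(d) 1-2-3-5 → obeys
(e) 1-3-5-6 → obeys
(f) 1-3-4 → obeys
(g) 2-3 → obeys

b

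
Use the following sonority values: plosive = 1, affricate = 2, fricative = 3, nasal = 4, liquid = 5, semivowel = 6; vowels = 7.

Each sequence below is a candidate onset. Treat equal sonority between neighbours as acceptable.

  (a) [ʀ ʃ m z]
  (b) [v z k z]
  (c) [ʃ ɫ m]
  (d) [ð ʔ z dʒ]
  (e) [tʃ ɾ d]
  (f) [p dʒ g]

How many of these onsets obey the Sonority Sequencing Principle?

0

(a) 5-3-4-3 → violates
(b) 3-3-1-3 → violates
(c) 3-5-4 → violates
(d) 3-1-3-2 → violates
(e) 2-5-1 → violates
(f) 1-2-1 → violates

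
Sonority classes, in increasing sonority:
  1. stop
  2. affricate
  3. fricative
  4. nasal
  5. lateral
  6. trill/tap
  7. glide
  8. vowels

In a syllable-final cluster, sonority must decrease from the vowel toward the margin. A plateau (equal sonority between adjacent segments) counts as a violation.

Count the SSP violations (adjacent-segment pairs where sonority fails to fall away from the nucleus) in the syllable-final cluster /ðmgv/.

2

/ð/: fricative = 3.
/m/: nasal = 4.
/g/: stop = 1.
/v/: fricative = 3.
/ð/→/m/: 3→4 (does not fall) — violation.
/m/→/g/: 4→1 (falls) — ok.
/g/→/v/: 1→3 (does not fall) — violation.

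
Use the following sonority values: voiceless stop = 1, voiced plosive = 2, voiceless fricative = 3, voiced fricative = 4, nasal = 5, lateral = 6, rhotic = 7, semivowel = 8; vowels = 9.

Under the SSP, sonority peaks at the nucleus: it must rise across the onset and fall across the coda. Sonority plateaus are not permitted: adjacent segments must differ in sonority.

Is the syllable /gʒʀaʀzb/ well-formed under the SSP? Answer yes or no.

Onset: /g/ is a voiced plosive (sonority 2), /ʒ/ is a voiced fricative (sonority 4), /ʀ/ is a rhotic (sonority 7); then the nucleus /a/ (sonority 9).
Onset profile 2-4-7-9 — rises to the nucleus.
Coda: /ʀ/ is a rhotic (sonority 7), /z/ is a voiced fricative (sonority 4), /b/ is a voiced plosive (sonority 2).
Coda profile 9-7-4-2 — falls from the nucleus.

yes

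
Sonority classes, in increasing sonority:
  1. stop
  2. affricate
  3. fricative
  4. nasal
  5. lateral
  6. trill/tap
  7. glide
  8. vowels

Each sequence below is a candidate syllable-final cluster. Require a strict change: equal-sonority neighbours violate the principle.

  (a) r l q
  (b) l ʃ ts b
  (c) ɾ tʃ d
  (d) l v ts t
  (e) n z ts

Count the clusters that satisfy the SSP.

(a) r l q: profile 6-5-1 — obeys.
(b) l ʃ ts b: profile 5-3-2-1 — obeys.
(c) ɾ tʃ d: profile 6-2-1 — obeys.
(d) l v ts t: profile 5-3-2-1 — obeys.
(e) n z ts: profile 4-3-2 — obeys.

5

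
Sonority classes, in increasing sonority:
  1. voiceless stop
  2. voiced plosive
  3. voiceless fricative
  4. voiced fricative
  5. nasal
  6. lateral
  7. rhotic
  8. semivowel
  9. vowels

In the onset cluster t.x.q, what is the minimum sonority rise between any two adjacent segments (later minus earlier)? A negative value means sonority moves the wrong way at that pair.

/t/ — voiceless stop, sonority 1.
/x/ — voiceless fricative, sonority 3.
/q/ — voiceless stop, sonority 1.
/t/→/x/: change +2.
/x/→/q/: change -2.
Minimum = -2.

-2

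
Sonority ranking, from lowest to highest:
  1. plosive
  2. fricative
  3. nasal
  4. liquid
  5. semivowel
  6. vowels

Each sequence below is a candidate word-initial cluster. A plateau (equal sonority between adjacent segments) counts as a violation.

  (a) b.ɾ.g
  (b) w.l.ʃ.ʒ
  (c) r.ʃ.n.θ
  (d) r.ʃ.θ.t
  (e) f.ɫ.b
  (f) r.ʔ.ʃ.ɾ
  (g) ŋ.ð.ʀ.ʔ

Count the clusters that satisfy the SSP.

(a) sonority 1-4-1: ill-formed.
(b) sonority 5-4-2-2: ill-formed.
(c) sonority 4-2-3-2: ill-formed.
(d) sonority 4-2-2-1: ill-formed.
(e) sonority 2-4-1: ill-formed.
(f) sonority 4-1-2-4: ill-formed.
(g) sonority 3-2-4-1: ill-formed.

0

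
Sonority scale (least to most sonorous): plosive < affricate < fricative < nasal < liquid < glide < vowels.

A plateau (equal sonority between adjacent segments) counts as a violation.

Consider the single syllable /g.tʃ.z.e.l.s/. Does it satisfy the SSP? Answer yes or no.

yes

Onset: /g/ is a plosive (sonority 1), /tʃ/ is an affricate (sonority 2), /z/ is a fricative (sonority 3); then the nucleus /e/ (sonority 7).
Onset profile 1-2-3-7 — rises to the nucleus.
Coda: /l/ is a liquid (sonority 5), /s/ is a fricative (sonority 3).
Coda profile 7-5-3 — falls from the nucleus.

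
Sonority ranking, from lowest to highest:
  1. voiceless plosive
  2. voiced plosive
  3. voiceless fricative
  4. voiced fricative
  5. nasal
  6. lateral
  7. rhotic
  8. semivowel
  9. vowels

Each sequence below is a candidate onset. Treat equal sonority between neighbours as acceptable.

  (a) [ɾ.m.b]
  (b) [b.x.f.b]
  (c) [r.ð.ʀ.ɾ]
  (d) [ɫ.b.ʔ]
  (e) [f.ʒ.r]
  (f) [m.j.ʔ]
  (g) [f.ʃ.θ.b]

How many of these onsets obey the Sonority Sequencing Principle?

(a) [ɾ.m.b]: profile 7-5-2 — violates.
(b) [b.x.f.b]: profile 2-3-3-2 — violates.
(c) [r.ð.ʀ.ɾ]: profile 7-4-7-7 — violates.
(d) [ɫ.b.ʔ]: profile 6-2-1 — violates.
(e) [f.ʒ.r]: profile 3-4-7 — obeys.
(f) [m.j.ʔ]: profile 5-8-1 — violates.
(g) [f.ʃ.θ.b]: profile 3-3-3-2 — violates.

1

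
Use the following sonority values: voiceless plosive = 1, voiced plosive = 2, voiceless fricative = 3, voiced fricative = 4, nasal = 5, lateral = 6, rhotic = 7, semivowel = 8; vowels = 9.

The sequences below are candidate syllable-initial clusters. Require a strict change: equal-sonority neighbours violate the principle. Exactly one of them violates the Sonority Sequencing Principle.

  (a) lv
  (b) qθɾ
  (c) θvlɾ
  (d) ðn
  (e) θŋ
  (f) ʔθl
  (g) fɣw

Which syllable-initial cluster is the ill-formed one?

(a) sonority 6-4: ill-formed.
(b) sonority 1-3-7: well-formed.
(c) sonority 3-4-6-7: well-formed.
(d) sonority 4-5: well-formed.
(e) sonority 3-5: well-formed.
(f) sonority 1-3-6: well-formed.
(g) sonority 3-4-8: well-formed.

a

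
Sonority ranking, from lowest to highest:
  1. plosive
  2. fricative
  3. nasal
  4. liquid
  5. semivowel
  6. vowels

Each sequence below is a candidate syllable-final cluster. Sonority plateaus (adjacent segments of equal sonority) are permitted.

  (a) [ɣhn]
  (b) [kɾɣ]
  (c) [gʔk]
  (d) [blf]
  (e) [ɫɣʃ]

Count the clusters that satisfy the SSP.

(a) 2-2-3 → violates
(b) 1-4-2 → violates
(c) 1-1-1 → obeys
(d) 1-4-2 → violates
(e) 4-2-2 → obeys

2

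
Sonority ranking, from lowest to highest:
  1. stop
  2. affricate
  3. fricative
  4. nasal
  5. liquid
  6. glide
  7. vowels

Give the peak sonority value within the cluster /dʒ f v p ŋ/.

/dʒ/ is an affricate (sonority 2).
/f/ is a fricative (sonority 3).
/v/ is a fricative (sonority 3).
/p/ is a stop (sonority 1).
/ŋ/ is a nasal (sonority 4).
The maximum is 4.

4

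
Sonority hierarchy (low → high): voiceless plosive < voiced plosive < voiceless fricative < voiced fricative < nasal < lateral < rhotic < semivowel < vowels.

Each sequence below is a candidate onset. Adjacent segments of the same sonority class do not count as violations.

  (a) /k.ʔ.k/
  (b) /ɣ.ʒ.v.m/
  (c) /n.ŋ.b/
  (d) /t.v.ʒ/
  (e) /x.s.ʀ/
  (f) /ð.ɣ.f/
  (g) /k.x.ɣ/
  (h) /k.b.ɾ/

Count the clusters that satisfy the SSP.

(a) sonority 1-1-1: well-formed.
(b) sonority 4-4-4-5: well-formed.
(c) sonority 5-5-2: ill-formed.
(d) sonority 1-4-4: well-formed.
(e) sonority 3-3-7: well-formed.
(f) sonority 4-4-3: ill-formed.
(g) sonority 1-3-4: well-formed.
(h) sonority 1-2-7: well-formed.

6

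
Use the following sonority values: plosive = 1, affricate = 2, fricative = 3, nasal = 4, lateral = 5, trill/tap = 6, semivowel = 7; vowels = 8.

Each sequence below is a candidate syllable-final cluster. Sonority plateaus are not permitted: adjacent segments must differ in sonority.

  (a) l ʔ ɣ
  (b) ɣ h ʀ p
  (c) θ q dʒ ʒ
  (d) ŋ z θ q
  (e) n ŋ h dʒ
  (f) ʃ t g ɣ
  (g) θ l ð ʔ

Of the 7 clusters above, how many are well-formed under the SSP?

(a) l ʔ ɣ: profile 5-1-3 — violates.
(b) ɣ h ʀ p: profile 3-3-6-1 — violates.
(c) θ q dʒ ʒ: profile 3-1-2-3 — violates.
(d) ŋ z θ q: profile 4-3-3-1 — violates.
(e) n ŋ h dʒ: profile 4-4-3-2 — violates.
(f) ʃ t g ɣ: profile 3-1-1-3 — violates.
(g) θ l ð ʔ: profile 3-5-3-1 — violates.

0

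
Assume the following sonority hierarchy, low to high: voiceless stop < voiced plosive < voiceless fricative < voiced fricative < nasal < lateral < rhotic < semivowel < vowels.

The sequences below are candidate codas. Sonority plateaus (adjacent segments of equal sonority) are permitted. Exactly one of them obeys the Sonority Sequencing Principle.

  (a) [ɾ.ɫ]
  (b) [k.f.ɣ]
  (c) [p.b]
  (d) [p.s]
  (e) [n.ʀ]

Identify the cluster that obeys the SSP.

(a) sonority 7-6: well-formed.
(b) sonority 1-3-4: ill-formed.
(c) sonority 1-2: ill-formed.
(d) sonority 1-3: ill-formed.
(e) sonority 5-7: ill-formed.

a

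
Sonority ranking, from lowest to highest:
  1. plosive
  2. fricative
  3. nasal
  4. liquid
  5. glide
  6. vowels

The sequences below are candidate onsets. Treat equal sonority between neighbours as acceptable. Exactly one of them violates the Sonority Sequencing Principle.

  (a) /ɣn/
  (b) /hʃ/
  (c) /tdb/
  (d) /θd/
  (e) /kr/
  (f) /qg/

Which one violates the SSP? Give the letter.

(a) /ɣn/: profile 2-3 — obeys.
(b) /hʃ/: profile 2-2 — obeys.
(c) /tdb/: profile 1-1-1 — obeys.
(d) /θd/: profile 2-1 — violates.
(e) /kr/: profile 1-4 — obeys.
(f) /qg/: profile 1-1 — obeys.

d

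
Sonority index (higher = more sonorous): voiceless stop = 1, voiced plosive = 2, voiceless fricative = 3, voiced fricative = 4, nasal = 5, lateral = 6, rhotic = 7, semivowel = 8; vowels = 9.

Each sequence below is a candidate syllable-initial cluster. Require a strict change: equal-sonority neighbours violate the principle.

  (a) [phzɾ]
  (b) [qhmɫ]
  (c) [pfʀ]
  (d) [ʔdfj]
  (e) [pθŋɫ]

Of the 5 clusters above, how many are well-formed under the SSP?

(a) [phzɾ]: profile 1-3-4-7 — obeys.
(b) [qhmɫ]: profile 1-3-5-6 — obeys.
(c) [pfʀ]: profile 1-3-7 — obeys.
(d) [ʔdfj]: profile 1-2-3-8 — obeys.
(e) [pθŋɫ]: profile 1-3-5-6 — obeys.

5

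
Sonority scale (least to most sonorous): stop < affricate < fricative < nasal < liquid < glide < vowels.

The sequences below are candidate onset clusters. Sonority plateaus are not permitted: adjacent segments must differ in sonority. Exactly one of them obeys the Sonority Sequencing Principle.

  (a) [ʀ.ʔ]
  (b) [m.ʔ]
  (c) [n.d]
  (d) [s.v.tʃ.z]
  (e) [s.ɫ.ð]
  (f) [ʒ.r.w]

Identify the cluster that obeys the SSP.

(a) sonority 5-1: ill-formed.
(b) sonority 4-1: ill-formed.
(c) sonority 4-1: ill-formed.
(d) sonority 3-3-2-3: ill-formed.
(e) sonority 3-5-3: ill-formed.
(f) sonority 3-5-6: well-formed.

f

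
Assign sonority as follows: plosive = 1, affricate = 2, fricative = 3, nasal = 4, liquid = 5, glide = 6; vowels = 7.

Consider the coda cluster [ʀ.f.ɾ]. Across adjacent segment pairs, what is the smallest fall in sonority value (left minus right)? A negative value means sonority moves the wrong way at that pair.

/ʀ/ is a liquid (sonority 5).
/f/ is a fricative (sonority 3).
/ɾ/ is a liquid (sonority 5).
/ʀ/→/f/: change +2.
/f/→/ɾ/: change -2.
Minimum = -2.

-2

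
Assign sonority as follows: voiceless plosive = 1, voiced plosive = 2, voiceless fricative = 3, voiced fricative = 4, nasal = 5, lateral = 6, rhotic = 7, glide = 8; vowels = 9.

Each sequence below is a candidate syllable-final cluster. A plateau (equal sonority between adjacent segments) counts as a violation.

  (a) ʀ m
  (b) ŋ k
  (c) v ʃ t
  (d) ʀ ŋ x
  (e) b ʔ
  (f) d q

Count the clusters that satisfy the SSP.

(a) ʀ m: profile 7-5 — obeys.
(b) ŋ k: profile 5-1 — obeys.
(c) v ʃ t: profile 4-3-1 — obeys.
(d) ʀ ŋ x: profile 7-5-3 — obeys.
(e) b ʔ: profile 2-1 — obeys.
(f) d q: profile 2-1 — obeys.

6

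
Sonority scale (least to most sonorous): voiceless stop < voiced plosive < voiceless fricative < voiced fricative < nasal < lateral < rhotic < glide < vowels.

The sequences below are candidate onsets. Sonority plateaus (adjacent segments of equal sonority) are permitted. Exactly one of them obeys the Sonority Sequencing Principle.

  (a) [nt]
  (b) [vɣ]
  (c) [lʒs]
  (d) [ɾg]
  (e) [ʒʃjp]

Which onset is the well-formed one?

b

(a) sonority 5-1: ill-formed.
(b) sonority 4-4: well-formed.
(c) sonority 6-4-3: ill-formed.
(d) sonority 7-2: ill-formed.
(e) sonority 4-3-8-1: ill-formed.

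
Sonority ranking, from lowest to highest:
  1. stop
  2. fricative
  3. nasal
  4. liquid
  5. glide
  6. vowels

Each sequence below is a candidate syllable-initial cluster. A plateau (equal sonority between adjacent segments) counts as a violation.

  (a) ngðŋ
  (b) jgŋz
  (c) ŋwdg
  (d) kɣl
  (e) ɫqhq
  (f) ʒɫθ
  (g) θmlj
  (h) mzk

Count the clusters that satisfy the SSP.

(a) sonority 3-1-2-3: ill-formed.
(b) sonority 5-1-3-2: ill-formed.
(c) sonority 3-5-1-1: ill-formed.
(d) sonority 1-2-4: well-formed.
(e) sonority 4-1-2-1: ill-formed.
(f) sonority 2-4-2: ill-formed.
(g) sonority 2-3-4-5: well-formed.
(h) sonority 3-2-1: ill-formed.

2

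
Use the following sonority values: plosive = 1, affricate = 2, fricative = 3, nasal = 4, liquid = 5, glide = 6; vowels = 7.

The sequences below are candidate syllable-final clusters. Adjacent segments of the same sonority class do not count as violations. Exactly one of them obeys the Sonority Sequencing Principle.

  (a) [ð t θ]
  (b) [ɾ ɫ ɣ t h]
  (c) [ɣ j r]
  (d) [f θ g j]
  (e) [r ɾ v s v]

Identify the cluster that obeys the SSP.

(a) [ð t θ]: profile 3-1-3 — violates.
(b) [ɾ ɫ ɣ t h]: profile 5-5-3-1-3 — violates.
(c) [ɣ j r]: profile 3-6-5 — violates.
(d) [f θ g j]: profile 3-3-1-6 — violates.
(e) [r ɾ v s v]: profile 5-5-3-3-3 — obeys.

e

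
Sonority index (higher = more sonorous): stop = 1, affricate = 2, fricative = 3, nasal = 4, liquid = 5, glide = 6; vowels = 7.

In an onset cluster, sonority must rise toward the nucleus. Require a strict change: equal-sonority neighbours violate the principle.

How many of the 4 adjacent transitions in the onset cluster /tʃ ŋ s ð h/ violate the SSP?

/tʃ/ is an affricate (sonority 2).
/ŋ/ is a nasal (sonority 4).
/s/ is a fricative (sonority 3).
/ð/ is a fricative (sonority 3).
/h/ is a fricative (sonority 3).
/tʃ/→/ŋ/: 2→4 (rises) — ok.
/ŋ/→/s/: 4→3 (does not rise) — violation.
/s/→/ð/: 3→3 (plateau) — violation.
/ð/→/h/: 3→3 (plateau) — violation.

3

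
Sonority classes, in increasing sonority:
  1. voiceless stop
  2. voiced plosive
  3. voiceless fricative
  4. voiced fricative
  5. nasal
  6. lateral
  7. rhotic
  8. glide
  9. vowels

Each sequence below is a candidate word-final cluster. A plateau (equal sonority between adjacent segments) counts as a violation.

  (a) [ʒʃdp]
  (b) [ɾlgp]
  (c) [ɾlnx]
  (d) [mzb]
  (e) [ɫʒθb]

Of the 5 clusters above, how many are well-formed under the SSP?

(a) 4-3-2-1 → obeys
(b) 7-6-2-1 → obeys
(c) 7-6-5-3 → obeys
(d) 5-4-2 → obeys
(e) 6-4-3-2 → obeys

5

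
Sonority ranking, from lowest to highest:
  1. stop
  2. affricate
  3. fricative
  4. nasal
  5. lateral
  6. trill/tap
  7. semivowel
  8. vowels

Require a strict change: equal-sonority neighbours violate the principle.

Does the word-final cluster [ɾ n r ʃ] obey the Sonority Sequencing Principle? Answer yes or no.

/ɾ/: trill/tap = 6.
/n/: nasal = 4.
/r/: trill/tap = 6.
/ʃ/: fricative = 3.
The profile is 6-4-6-3. Between /n/ (4) and /r/ (6) sonority does not fall, so the cluster violates the SSP.

no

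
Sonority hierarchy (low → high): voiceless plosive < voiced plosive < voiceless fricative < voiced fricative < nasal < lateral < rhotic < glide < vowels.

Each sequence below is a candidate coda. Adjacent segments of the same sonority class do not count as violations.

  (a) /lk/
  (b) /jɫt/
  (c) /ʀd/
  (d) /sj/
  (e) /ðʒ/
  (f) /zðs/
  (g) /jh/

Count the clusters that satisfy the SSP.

(a) /lk/: profile 6-1 — obeys.
(b) /jɫt/: profile 8-6-1 — obeys.
(c) /ʀd/: profile 7-2 — obeys.
(d) /sj/: profile 3-8 — violates.
(e) /ðʒ/: profile 4-4 — obeys.
(f) /zðs/: profile 4-4-3 — obeys.
(g) /jh/: profile 8-3 — obeys.

6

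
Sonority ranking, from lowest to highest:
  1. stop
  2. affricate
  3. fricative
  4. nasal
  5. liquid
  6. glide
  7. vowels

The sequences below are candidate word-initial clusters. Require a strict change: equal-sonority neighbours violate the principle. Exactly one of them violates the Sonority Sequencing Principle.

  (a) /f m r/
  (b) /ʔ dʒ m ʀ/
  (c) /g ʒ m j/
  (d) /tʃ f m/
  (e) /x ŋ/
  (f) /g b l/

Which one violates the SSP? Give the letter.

(a) 3-4-5 → obeys
(b) 1-2-4-5 → obeys
(c) 1-3-4-6 → obeys
(d) 2-3-4 → obeys
(e) 3-4 → obeys
(f) 1-1-5 → violates

f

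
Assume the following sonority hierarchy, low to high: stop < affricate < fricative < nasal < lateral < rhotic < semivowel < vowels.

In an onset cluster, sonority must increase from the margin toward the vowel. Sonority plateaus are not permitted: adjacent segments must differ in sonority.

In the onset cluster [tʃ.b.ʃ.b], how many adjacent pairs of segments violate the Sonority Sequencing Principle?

2

/tʃ/: affricate = 2.
/b/: stop = 1.
/ʃ/: fricative = 3.
/b/: stop = 1.
/tʃ/→/b/: 2→1 (does not rise) — violation.
/b/→/ʃ/: 1→3 (rises) — ok.
/ʃ/→/b/: 3→1 (does not rise) — violation.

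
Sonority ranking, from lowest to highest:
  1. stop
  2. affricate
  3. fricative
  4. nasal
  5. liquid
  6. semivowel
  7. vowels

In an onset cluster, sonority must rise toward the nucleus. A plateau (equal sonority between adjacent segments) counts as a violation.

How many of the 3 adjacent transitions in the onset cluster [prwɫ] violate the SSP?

1

/p/: stop = 1.
/r/: liquid = 5.
/w/: semivowel = 6.
/ɫ/: liquid = 5.
/p/→/r/: 1→5 (rises) — ok.
/r/→/w/: 5→6 (rises) — ok.
/w/→/ɫ/: 6→5 (does not rise) — violation.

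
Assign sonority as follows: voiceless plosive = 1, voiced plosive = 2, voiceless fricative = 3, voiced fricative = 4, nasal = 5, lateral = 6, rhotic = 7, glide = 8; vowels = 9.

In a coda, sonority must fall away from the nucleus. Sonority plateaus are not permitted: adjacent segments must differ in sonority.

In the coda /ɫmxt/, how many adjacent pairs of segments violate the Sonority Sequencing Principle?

0

/ɫ/ — lateral, sonority 6.
/m/ — nasal, sonority 5.
/x/ — voiceless fricative, sonority 3.
/t/ — voiceless plosive, sonority 1.
/ɫ/→/m/: 6→5 (falls) — ok.
/m/→/x/: 5→3 (falls) — ok.
/x/→/t/: 3→1 (falls) — ok.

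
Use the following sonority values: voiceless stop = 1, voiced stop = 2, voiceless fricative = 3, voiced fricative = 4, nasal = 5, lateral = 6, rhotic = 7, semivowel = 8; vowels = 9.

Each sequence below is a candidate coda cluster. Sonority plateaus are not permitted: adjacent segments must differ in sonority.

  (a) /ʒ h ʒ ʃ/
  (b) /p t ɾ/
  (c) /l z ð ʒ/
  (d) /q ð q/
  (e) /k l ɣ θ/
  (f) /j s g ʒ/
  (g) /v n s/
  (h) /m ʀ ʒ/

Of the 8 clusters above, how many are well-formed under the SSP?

0

(a) /ʒ h ʒ ʃ/: profile 4-3-4-3 — violates.
(b) /p t ɾ/: profile 1-1-7 — violates.
(c) /l z ð ʒ/: profile 6-4-4-4 — violates.
(d) /q ð q/: profile 1-4-1 — violates.
(e) /k l ɣ θ/: profile 1-6-4-3 — violates.
(f) /j s g ʒ/: profile 8-3-2-4 — violates.
(g) /v n s/: profile 4-5-3 — violates.
(h) /m ʀ ʒ/: profile 5-7-4 — violates.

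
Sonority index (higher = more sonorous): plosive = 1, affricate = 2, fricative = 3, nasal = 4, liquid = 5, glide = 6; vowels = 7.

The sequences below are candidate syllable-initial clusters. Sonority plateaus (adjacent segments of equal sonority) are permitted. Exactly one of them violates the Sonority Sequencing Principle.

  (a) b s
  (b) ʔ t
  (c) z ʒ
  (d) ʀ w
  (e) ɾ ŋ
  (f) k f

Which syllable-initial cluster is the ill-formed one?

(a) b s: profile 1-3 — obeys.
(b) ʔ t: profile 1-1 — obeys.
(c) z ʒ: profile 3-3 — obeys.
(d) ʀ w: profile 5-6 — obeys.
(e) ɾ ŋ: profile 5-4 — violates.
(f) k f: profile 1-3 — obeys.

e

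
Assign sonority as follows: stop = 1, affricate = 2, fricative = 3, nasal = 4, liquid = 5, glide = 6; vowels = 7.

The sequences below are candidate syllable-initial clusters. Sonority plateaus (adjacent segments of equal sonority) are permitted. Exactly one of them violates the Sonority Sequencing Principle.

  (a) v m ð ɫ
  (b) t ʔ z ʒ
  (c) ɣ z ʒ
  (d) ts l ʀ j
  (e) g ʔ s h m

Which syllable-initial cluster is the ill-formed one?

(a) v m ð ɫ: profile 3-4-3-5 — violates.
(b) t ʔ z ʒ: profile 1-1-3-3 — obeys.
(c) ɣ z ʒ: profile 3-3-3 — obeys.
(d) ts l ʀ j: profile 2-5-5-6 — obeys.
(e) g ʔ s h m: profile 1-1-3-3-4 — obeys.

a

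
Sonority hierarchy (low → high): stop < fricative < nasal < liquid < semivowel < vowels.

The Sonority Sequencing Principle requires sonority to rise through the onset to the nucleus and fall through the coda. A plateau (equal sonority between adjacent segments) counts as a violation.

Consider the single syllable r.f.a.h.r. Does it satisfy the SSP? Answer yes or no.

no

Onset: /r/ is a liquid (sonority 4), /f/ is a fricative (sonority 2); then the nucleus /a/ (sonority 6).
Onset profile 4-2-6 — does not strictly rise throughout.
Coda: /h/ is a fricative (sonority 2), /r/ is a liquid (sonority 4).
Coda profile 6-2-4 — does not strictly fall throughout.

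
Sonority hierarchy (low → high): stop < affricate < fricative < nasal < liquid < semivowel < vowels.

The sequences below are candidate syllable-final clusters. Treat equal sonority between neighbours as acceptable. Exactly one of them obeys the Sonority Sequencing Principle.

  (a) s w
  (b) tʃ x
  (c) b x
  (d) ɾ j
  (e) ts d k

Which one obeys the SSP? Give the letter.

e

(a) s w: profile 3-6 — violates.
(b) tʃ x: profile 2-3 — violates.
(c) b x: profile 1-3 — violates.
(d) ɾ j: profile 5-6 — violates.
(e) ts d k: profile 2-1-1 — obeys.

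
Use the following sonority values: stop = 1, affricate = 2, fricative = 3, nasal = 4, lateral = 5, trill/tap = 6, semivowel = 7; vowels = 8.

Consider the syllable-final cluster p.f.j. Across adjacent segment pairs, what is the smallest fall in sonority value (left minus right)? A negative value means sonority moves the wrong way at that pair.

-4

/p/ is a stop (sonority 1).
/f/ is a fricative (sonority 3).
/j/ is a semivowel (sonority 7).
/p/→/f/: change -2.
/f/→/j/: change -4.
Minimum = -4.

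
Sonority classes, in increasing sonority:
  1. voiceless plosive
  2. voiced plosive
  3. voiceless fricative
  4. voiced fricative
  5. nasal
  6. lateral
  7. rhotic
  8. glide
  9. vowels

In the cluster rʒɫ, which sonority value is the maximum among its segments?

/r/ — rhotic, sonority 7.
/ʒ/ — voiced fricative, sonority 4.
/ɫ/ — lateral, sonority 6.
The maximum is 7.

7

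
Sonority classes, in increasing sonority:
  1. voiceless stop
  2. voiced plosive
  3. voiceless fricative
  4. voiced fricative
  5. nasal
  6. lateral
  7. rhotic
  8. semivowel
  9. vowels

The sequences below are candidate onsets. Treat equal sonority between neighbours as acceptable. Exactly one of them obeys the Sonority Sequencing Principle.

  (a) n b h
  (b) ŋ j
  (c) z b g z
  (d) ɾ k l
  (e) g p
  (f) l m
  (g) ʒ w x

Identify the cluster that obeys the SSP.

(a) n b h: profile 5-2-3 — violates.
(b) ŋ j: profile 5-8 — obeys.
(c) z b g z: profile 4-2-2-4 — violates.
(d) ɾ k l: profile 7-1-6 — violates.
(e) g p: profile 2-1 — violates.
(f) l m: profile 6-5 — violates.
(g) ʒ w x: profile 4-8-3 — violates.

b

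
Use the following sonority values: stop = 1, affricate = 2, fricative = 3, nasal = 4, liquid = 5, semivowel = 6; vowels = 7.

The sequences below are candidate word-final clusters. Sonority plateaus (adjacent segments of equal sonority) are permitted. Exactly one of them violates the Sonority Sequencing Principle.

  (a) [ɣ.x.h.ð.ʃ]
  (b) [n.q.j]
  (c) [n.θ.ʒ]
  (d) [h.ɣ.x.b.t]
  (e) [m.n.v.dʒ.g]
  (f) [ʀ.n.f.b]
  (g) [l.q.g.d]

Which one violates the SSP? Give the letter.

b

(a) [ɣ.x.h.ð.ʃ]: profile 3-3-3-3-3 — obeys.
(b) [n.q.j]: profile 4-1-6 — violates.
(c) [n.θ.ʒ]: profile 4-3-3 — obeys.
(d) [h.ɣ.x.b.t]: profile 3-3-3-1-1 — obeys.
(e) [m.n.v.dʒ.g]: profile 4-4-3-2-1 — obeys.
(f) [ʀ.n.f.b]: profile 5-4-3-1 — obeys.
(g) [l.q.g.d]: profile 5-1-1-1 — obeys.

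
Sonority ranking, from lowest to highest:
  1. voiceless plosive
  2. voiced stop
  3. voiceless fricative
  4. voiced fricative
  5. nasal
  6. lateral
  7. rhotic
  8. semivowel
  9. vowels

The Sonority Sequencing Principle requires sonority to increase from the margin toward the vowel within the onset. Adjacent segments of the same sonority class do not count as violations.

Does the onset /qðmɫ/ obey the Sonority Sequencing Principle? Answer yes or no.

/q/: voiceless plosive = 1.
/ð/: voiced fricative = 4.
/m/: nasal = 5.
/ɫ/: lateral = 6.
The profile 1-4-5-6 strictly rises, so the onset satisfies the SSP.

yes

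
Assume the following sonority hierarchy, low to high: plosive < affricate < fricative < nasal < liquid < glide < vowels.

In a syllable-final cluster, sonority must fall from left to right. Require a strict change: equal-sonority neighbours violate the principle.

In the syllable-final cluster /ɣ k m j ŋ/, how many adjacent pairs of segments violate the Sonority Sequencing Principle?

2

/ɣ/: fricative = 3.
/k/: plosive = 1.
/m/: nasal = 4.
/j/: glide = 6.
/ŋ/: nasal = 4.
/ɣ/→/k/: 3→1 (falls) — ok.
/k/→/m/: 1→4 (does not fall) — violation.
/m/→/j/: 4→6 (does not fall) — violation.
/j/→/ŋ/: 6→4 (falls) — ok.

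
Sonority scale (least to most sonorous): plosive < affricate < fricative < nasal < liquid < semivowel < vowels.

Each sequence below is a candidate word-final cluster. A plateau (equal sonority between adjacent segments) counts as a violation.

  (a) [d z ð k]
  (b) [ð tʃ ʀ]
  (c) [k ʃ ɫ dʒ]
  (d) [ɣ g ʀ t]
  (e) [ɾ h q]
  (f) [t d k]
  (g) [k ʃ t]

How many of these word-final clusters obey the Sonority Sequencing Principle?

1

(a) [d z ð k]: profile 1-3-3-1 — violates.
(b) [ð tʃ ʀ]: profile 3-2-5 — violates.
(c) [k ʃ ɫ dʒ]: profile 1-3-5-2 — violates.
(d) [ɣ g ʀ t]: profile 3-1-5-1 — violates.
(e) [ɾ h q]: profile 5-3-1 — obeys.
(f) [t d k]: profile 1-1-1 — violates.
(g) [k ʃ t]: profile 1-3-1 — violates.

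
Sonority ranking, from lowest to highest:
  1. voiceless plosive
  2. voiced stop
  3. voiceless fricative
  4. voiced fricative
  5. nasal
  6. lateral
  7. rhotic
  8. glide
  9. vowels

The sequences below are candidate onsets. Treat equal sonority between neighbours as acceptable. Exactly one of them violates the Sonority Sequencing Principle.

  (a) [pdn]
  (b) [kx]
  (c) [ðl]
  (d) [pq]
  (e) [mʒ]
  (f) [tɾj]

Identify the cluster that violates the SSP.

e

(a) 1-2-5 → obeys
(b) 1-3 → obeys
(c) 4-6 → obeys
(d) 1-1 → obeys
(e) 5-4 → violates
(f) 1-7-8 → obeys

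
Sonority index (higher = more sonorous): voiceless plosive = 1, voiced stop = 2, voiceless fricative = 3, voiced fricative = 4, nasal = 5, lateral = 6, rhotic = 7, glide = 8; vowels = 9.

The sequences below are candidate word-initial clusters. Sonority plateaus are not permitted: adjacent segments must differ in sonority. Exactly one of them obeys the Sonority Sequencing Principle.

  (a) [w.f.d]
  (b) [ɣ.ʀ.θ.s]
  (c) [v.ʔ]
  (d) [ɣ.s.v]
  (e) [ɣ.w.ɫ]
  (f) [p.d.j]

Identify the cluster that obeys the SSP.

(a) 8-3-2 → violates
(b) 4-7-3-3 → violates
(c) 4-1 → violates
(d) 4-3-4 → violates
(e) 4-8-6 → violates
(f) 1-2-8 → obeys

f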